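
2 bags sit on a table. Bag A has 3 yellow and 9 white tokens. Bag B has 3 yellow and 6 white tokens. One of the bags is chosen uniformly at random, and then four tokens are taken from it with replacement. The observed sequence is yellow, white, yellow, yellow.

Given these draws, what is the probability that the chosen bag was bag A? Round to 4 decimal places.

0.3219

Compute the likelihood of the observed sequence for each case: P(data | bag A) = (3/12)(9/12)(3/12)(3/12) = 0.011719; P(data | bag B) = (3/9)(6/9)(3/9)(3/9) = 0.024691.
Weighting by the prior gives 1/2 · 0.011719 = 0.0058594, 1/2 · 0.024691 = 0.012346; these sum to 0.018205.
Hence P(bag A | data) = (0.0058594) / (0.018205) = 0.32185.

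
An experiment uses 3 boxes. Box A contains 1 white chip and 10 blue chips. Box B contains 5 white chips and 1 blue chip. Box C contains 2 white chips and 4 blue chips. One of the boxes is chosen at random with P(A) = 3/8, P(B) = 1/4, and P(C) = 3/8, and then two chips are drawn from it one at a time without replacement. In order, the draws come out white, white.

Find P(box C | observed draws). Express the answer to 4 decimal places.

0.1304

For each hypothesis, P(data | H) works out to: P(data | box A) = (1/11)(0/10) = 0; P(data | box B) = (5/6)(4/5) = 2/3; P(data | box C) = (2/6)(1/5) = 1/15.
The prior-weighted likelihoods are 3/8 · 0 = 0, 1/4 · 2/3 = 1/6, 3/8 · 1/15 = 1/40; with total 23/120.
Therefore the posterior P(box C | data) = (1/40) / (23/120) = 3/23.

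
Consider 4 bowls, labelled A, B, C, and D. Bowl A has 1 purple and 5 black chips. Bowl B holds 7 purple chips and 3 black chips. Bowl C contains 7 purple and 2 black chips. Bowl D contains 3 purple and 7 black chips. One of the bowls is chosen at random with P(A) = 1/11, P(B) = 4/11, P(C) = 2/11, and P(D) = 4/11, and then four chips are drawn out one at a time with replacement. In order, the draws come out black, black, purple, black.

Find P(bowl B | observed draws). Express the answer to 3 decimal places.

Under each hypothesis, the probability of the observed sequence is: P(data | bowl A) = (5/6)(5/6)(1/6)(5/6) = 0.096451; P(data | bowl B) = (3/10)(3/10)(7/10)(3/10) = 0.0189; P(data | bowl C) = (2/9)(2/9)(7/9)(2/9) = 0.0085353; P(data | bowl D) = (7/10)(7/10)(3/10)(7/10) = 0.1029.
Weighting by the prior gives 1/11 · 0.096451 = 0.0087682, 4/11 · 0.0189 = 0.0068727, 2/11 · 0.0085353 = 0.0015519, 4/11 · 0.1029 = 0.037418; with total 0.054611.
Hence P(bowl B | data) = (0.0068727) / (0.054611) = 0.12585.

0.126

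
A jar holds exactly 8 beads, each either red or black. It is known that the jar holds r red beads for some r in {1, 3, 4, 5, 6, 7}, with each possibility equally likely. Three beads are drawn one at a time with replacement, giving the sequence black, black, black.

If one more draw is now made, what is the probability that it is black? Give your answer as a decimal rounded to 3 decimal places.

0.744

Under each hypothesis, the probability of the observed sequence is: P(data | r = 1) = (7/8)(7/8)(7/8) = 0.66992; P(data | r = 3) = (5/8)(5/8)(5/8) = 0.24414; P(data | r = 4) = (4/8)(4/8)(4/8) = 0.125; P(data | r = 5) = (3/8)(3/8)(3/8) = 0.052734; P(data | r = 6) = (2/8)(2/8)(2/8) = 0.015625; P(data | r = 7) = (1/8)(1/8)(1/8) = 0.0019531.
Multiplying each by its prior: 1/6 · 0.66992 = 0.11165, 1/6 · 0.24414 = 0.04069, 1/6 · 0.125 = 0.020833, 1/6 · 0.052734 = 0.0087891, 1/6 · 0.015625 = 0.0026042, 1/6 · 0.0019531 = 0.00032552; summing to 0.1849.
The posterior is then P(r = 1 | data) = 0.60387, P(r = 3 | data) = 0.22007, P(r = 4 | data) = 0.11268, P(r = 5 | data) = 0.047535, P(r = 6 | data) = 0.014085, P(r = 7 | data) = 0.0017606.
Averaging over the posterior, P(black next | data) = (7/8)(0.60387) + (5/8)(0.22007) + (1/2)(0.11268) + (3/8)(0.047535) + (1/4)(0.014085) + (1/8)(0.0017606) = 0.74384.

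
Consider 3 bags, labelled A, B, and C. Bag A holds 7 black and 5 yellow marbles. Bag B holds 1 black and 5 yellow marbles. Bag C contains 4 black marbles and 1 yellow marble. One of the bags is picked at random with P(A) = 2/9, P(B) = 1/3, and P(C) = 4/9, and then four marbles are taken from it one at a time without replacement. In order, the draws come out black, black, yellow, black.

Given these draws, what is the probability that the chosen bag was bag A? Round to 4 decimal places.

0.1810

Under each hypothesis, the probability of the observed sequence is: P(data | bag A) = (7/12)(6/11)(5/10)(5/9) = 0.088384; P(data | bag B) = (1/6)(0/5) = 0; P(data | bag C) = (4/5)(3/4)(1/3)(2/2) = 0.2.
Weighting by the prior gives 2/9 · 0.088384 = 0.019641, 1/3 · 0 = 0, 4/9 · 0.2 = 0.088889; these sum to 0.10853.
Hence P(bag A | data) = (0.019641) / (0.10853) = 0.18097.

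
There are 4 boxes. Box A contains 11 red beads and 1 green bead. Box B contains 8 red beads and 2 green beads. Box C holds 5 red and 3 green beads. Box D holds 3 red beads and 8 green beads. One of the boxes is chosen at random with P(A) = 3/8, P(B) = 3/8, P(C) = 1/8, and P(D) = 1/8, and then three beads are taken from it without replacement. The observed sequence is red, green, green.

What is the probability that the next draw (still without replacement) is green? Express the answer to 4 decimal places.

The likelihood of the observed sequence under each hypothesis: P(data | box A) = (11/12)(1/11)(0/10) = 0; P(data | box B) = (8/10)(2/9)(1/8) = 0.022222; P(data | box C) = (5/8)(3/7)(2/6) = 0.089286; P(data | box D) = (3/11)(8/10)(7/9) = 0.1697.
Weighting by the prior gives 3/8 · 0 = 0, 3/8 · 0.022222 = 0.0083333, 1/8 · 0.089286 = 0.011161, 1/8 · 0.1697 = 0.021212; these sum to 0.040706.
The posterior is then P(box A | data) = 0, P(box B | data) = 0.20472, P(box C | data) = 0.27418, P(box D | data) = 0.5211.
The predictive probability is P(green next | data) = (0)(0.20472) + (1/5)(0.27418) + (3/4)(0.5211) = 0.44566.

0.4457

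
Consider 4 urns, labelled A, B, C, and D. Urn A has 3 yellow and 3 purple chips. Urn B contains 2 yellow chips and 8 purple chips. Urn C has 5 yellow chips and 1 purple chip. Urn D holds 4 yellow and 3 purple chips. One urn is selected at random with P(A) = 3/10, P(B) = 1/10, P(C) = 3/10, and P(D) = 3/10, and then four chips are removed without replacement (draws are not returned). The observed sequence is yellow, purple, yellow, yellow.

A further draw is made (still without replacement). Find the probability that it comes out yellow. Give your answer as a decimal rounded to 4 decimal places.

Compute the likelihood of the observed sequence for each case: P(data | urn A) = (3/6)(3/5)(2/4)(1/3) = 0.05; P(data | urn B) = (2/10)(8/9)(1/8)(0/7) = 0; P(data | urn C) = (5/6)(1/5)(4/4)(3/3) = 0.16667; P(data | urn D) = (4/7)(3/6)(3/5)(2/4) = 0.085714.
Weighting by the prior gives 3/10 · 0.05 = 0.015, 1/10 · 0 = 0, 3/10 · 0.16667 = 0.05, 3/10 · 0.085714 = 0.025714; these sum to 0.090714.
The posterior is then P(urn A | data) = 0.16535, P(urn B | data) = 0, P(urn C | data) = 0.55118, P(urn D | data) = 0.28346.
The predictive probability is P(yellow next | data) = (0)(0.16535) + (1)(0.55118) + (1/3)(0.28346) = 0.64567.

0.6457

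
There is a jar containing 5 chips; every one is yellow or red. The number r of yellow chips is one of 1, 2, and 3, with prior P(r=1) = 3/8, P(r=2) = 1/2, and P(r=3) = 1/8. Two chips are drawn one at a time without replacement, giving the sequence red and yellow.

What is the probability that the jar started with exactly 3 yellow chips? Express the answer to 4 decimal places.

For each hypothesis, P(data | H) works out to: P(data | r = 1) = (4/5)(1/4) = 1/5; P(data | r = 2) = (3/5)(2/4) = 3/10; P(data | r = 3) = (2/5)(3/4) = 3/10.
Weighting by the prior gives 3/8 · 1/5 = 3/40, 1/2 · 3/10 = 3/20, 1/8 · 3/10 = 3/80; these sum to 21/80.
Hence P(r = 3 | data) = (3/80) / (21/80) = 1/7.

0.1429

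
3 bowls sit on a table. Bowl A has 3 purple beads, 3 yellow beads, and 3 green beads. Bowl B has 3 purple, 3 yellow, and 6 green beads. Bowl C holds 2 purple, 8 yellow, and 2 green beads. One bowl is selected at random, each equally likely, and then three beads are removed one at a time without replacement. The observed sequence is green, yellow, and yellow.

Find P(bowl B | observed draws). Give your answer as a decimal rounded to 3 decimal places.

0.184

Under each hypothesis, the probability of the observed sequence is: P(data | bowl A) = (3/9)(3/8)(2/7) = 0.035714; P(data | bowl B) = (6/12)(3/11)(2/10) = 0.027273; P(data | bowl C) = (2/12)(8/11)(7/10) = 0.084848.
The prior-weighted likelihoods are 1/3 · 0.035714 = 0.011905, 1/3 · 0.027273 = 0.0090909, 1/3 · 0.084848 = 0.028283; summing to 0.049278.
By Bayes' rule, P(bowl B | data) = (0.0090909) / (0.049278) = 0.18448.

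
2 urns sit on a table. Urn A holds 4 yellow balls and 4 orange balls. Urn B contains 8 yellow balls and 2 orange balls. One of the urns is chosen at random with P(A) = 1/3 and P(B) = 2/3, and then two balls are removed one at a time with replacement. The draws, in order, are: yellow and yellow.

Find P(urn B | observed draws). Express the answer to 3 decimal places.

Under each hypothesis, the probability of the observed sequence is: P(data | urn A) = (4/8)(4/8) = 1/4; P(data | urn B) = (8/10)(8/10) = 16/25.
Multiplying each by its prior: 1/3 · 1/4 = 1/12, 2/3 · 16/25 = 32/75; these sum to 51/100.
Hence P(urn B | data) = (32/75) / (51/100) = 128/153.

0.837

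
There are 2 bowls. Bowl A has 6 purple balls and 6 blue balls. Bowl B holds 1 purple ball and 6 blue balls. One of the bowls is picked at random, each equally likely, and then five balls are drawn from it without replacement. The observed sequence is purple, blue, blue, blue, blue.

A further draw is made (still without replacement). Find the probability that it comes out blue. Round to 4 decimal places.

The likelihood of the observed sequence under each hypothesis: P(data | bowl A) = (6/12)(6/11)(5/10)(4/9)(3/8) = 1/44; P(data | bowl B) = (1/7)(6/6)(5/5)(4/4)(3/3) = 1/7.
Weighting by the prior gives 1/2 · 1/44 = 1/88, 1/2 · 1/7 = 1/14; these sum to 51/616.
The posterior is then P(bowl A | data) = 7/51, P(bowl B | data) = 44/51.
So P(blue next | data) = Σ P(blue next | H) P(H | data) = (2/7)(7/51) + (1)(44/51) = 46/51.

0.9020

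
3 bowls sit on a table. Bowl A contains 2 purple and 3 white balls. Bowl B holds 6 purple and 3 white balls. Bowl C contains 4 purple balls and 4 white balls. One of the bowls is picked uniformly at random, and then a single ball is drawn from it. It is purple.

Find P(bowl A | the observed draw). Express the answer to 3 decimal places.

0.255

Under each hypothesis, the probability of this draw is: P(data | bowl A) = (2/5) = 2/5; P(data | bowl B) = (6/9) = 2/3; P(data | bowl C) = (4/8) = 1/2.
The prior-weighted likelihoods are 1/3 · 2/5 = 2/15, 1/3 · 2/3 = 2/9, 1/3 · 1/2 = 1/6; these sum to 47/90.
Therefore the posterior P(bowl A | data) = (2/15) / (47/90) = 12/47.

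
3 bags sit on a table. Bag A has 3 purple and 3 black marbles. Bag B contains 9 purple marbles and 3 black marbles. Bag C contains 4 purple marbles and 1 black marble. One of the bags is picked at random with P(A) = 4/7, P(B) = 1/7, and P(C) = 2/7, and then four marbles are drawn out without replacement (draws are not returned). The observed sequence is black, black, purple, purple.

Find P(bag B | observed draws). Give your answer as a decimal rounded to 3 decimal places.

For each hypothesis, P(data | H) works out to: P(data | bag A) = (3/6)(2/5)(3/4)(2/3) = 1/10; P(data | bag B) = (3/12)(2/11)(9/10)(8/9) = 2/55; P(data | bag C) = (1/5)(0/4) = 0.
The prior-weighted likelihoods are 4/7 · 1/10 = 2/35, 1/7 · 2/55 = 2/385, 2/7 · 0 = 0; these sum to 24/385.
Hence P(bag B | data) = (2/385) / (24/385) = 1/12.

0.083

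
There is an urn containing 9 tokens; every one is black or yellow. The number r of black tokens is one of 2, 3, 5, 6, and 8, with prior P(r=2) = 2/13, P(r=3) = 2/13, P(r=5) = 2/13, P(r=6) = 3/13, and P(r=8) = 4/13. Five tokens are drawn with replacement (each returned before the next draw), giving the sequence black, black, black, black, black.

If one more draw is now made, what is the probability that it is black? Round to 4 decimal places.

For each hypothesis, P(data | H) works out to: P(data | r = 2) = (2/9)(2/9)(2/9)(2/9)(2/9) = 0.00054192; P(data | r = 3) = (3/9)(3/9)(3/9)(3/9)(3/9) = 0.0041152; P(data | r = 5) = (5/9)(5/9)(5/9)(5/9)(5/9) = 0.052922; P(data | r = 6) = (6/9)(6/9)(6/9)(6/9)(6/9) = 0.13169; P(data | r = 8) = (8/9)(8/9)(8/9)(8/9)(8/9) = 0.55493.
Multiplying each by its prior: 2/13 · 0.00054192 = 8.3373e-05, 2/13 · 0.0041152 = 0.00063311, 2/13 · 0.052922 = 0.0081419, 3/13 · 0.13169 = 0.030389, 4/13 · 0.55493 = 0.17075; with total 0.21.
Normalising, the posterior is P(r = 2 | data) = 0.00039702, P(r = 3 | data) = 0.0030149, P(r = 5 | data) = 0.038772, P(r = 6 | data) = 0.14471, P(r = 8 | data) = 0.8131.
Averaging over the posterior, P(black next | data) = (2/9)(0.00039702) + (1/3)(0.0030149) + (5/9)(0.038772) + (2/3)(0.14471) + (8/9)(0.8131) = 0.84187.

0.8419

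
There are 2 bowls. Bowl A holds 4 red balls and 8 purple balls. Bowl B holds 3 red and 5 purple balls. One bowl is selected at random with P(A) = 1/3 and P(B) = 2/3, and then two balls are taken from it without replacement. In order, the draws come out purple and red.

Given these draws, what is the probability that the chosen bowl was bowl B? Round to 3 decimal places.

0.688

For each hypothesis, P(data | H) works out to: P(data | bowl A) = (8/12)(4/11) = 0.24242; P(data | bowl B) = (5/8)(3/7) = 0.26786.
The prior-weighted likelihoods are 1/3 · 0.24242 = 0.080808, 2/3 · 0.26786 = 0.17857; these sum to 0.25938.
Therefore the posterior P(bowl B | data) = (0.17857) / (0.25938) = 0.68846.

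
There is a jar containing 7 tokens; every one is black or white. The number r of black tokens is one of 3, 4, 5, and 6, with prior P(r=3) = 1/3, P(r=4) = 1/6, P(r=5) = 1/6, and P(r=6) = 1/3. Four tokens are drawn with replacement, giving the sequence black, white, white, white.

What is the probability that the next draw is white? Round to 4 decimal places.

0.5126

Compute the likelihood of the observed sequence for each case: P(data | r = 3) = (3/7)(4/7)(4/7)(4/7) = 0.079967; P(data | r = 4) = (4/7)(3/7)(3/7)(3/7) = 0.044981; P(data | r = 5) = (5/7)(2/7)(2/7)(2/7) = 0.01666; P(data | r = 6) = (6/7)(1/7)(1/7)(1/7) = 0.002499.
Weighting by the prior gives 1/3 · 0.079967 = 0.026656, 1/6 · 0.044981 = 0.0074969, 1/6 · 0.01666 = 0.0027766, 1/3 · 0.002499 = 0.00083299; with total 0.037762.
Dividing through by the total gives posterior P(r = 3 | data) = 0.70588, P(r = 4 | data) = 0.19853, P(r = 5 | data) = 0.073529, P(r = 6 | data) = 0.022059.
The predictive probability is P(white next | data) = (4/7)(0.70588) + (3/7)(0.19853) + (2/7)(0.073529) + (1/7)(0.022059) = 0.51261.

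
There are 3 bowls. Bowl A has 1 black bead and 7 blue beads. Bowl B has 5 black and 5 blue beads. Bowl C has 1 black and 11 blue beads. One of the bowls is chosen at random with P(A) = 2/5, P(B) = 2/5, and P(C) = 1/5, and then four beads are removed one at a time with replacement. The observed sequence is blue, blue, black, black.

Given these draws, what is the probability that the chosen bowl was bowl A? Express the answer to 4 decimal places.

For each hypothesis, P(data | H) works out to: P(data | bowl A) = (7/8)(7/8)(1/8)(1/8) = 0.011963; P(data | bowl B) = (5/10)(5/10)(5/10)(5/10) = 0.0625; P(data | bowl C) = (11/12)(11/12)(1/12)(1/12) = 0.0058353.
The prior-weighted likelihoods are 2/5 · 0.011963 = 0.0047852, 2/5 · 0.0625 = 0.025, 1/5 · 0.0058353 = 0.0011671; with total 0.030952.
By Bayes' rule, P(bowl A | data) = (0.0047852) / (0.030952) = 0.1546.

0.1546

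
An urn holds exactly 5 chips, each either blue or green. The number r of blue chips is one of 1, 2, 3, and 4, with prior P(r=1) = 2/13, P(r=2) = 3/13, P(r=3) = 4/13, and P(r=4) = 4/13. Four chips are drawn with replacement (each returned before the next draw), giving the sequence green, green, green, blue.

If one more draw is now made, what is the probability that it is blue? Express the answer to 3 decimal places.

For each hypothesis, P(data | H) works out to: P(data | r = 1) = (4/5)(4/5)(4/5)(1/5) = 0.1024; P(data | r = 2) = (3/5)(3/5)(3/5)(2/5) = 0.0864; P(data | r = 3) = (2/5)(2/5)(2/5)(3/5) = 0.0384; P(data | r = 4) = (1/5)(1/5)(1/5)(4/5) = 0.0064.
Multiplying each by its prior: 2/13 · 0.1024 = 0.015754, 3/13 · 0.0864 = 0.019938, 4/13 · 0.0384 = 0.011815, 4/13 · 0.0064 = 0.0019692; with total 0.049477.
Normalising, the posterior is P(r = 1 | data) = 0.31841, P(r = 2 | data) = 0.40299, P(r = 3 | data) = 0.23881, P(r = 4 | data) = 0.039801.
Averaging over the posterior, P(blue next | data) = (1/5)(0.31841) + (2/5)(0.40299) + (3/5)(0.23881) + (4/5)(0.039801) = 0.4.

0.400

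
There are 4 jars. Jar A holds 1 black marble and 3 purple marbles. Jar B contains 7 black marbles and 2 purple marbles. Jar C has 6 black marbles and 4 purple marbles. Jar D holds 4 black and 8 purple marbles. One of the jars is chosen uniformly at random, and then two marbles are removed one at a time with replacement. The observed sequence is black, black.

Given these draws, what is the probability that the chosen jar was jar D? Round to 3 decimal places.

0.098

The likelihood of the observed sequence under each hypothesis: P(data | jar A) = (1/4)(1/4) = 0.0625; P(data | jar B) = (7/9)(7/9) = 0.60494; P(data | jar C) = (6/10)(6/10) = 0.36; P(data | jar D) = (4/12)(4/12) = 0.11111.
The prior-weighted likelihoods are 1/4 · 0.0625 = 0.015625, 1/4 · 0.60494 = 0.15123, 1/4 · 0.36 = 0.09, 1/4 · 0.11111 = 0.027778; summing to 0.28464.
By Bayes' rule, P(jar D | data) = (0.027778) / (0.28464) = 0.09759.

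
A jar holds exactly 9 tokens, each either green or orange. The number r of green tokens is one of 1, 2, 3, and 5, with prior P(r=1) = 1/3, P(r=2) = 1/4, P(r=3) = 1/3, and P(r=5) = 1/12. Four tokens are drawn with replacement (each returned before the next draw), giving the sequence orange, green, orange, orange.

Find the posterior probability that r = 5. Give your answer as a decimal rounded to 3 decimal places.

Under each hypothesis, the probability of the observed sequence is: P(data | r = 1) = (8/9)(1/9)(8/9)(8/9) = 0.078037; P(data | r = 2) = (7/9)(2/9)(7/9)(7/9) = 0.10456; P(data | r = 3) = (6/9)(3/9)(6/9)(6/9) = 0.098765; P(data | r = 5) = (4/9)(5/9)(4/9)(4/9) = 0.048773.
The prior-weighted likelihoods are 1/3 · 0.078037 = 0.026012, 1/4 · 0.10456 = 0.026139, 1/3 · 0.098765 = 0.032922, 1/12 · 0.048773 = 0.0040644; these sum to 0.089138.
So P(r = 5 | data) = (0.0040644) / (0.089138) = 0.045597.

0.046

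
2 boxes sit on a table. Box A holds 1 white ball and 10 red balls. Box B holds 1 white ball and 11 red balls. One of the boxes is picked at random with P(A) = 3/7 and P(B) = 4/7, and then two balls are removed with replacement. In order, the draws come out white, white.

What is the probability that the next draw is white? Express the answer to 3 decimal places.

0.087

Compute the likelihood of the observed sequence for each case: P(data | box A) = (1/11)(1/11) = 0.0082645; P(data | box B) = (1/12)(1/12) = 0.0069444.
Weighting by the prior gives 3/7 · 0.0082645 = 0.0035419, 4/7 · 0.0069444 = 0.0039683; summing to 0.0075102.
Normalising, the posterior is P(box A | data) = 0.47162, P(box B | data) = 0.52838.
The predictive probability is P(white next | data) = (1/11)(0.47162) + (1/12)(0.52838) = 0.086906.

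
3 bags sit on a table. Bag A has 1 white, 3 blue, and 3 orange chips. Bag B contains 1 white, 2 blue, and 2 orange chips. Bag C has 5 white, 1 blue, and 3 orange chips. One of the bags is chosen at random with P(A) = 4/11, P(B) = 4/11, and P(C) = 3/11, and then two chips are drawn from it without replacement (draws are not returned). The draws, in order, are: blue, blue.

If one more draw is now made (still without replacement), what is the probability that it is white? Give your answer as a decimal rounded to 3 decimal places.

The likelihood of the observed sequence under each hypothesis: P(data | bag A) = (3/7)(2/6) = 1/7; P(data | bag B) = (2/5)(1/4) = 1/10; P(data | bag C) = (1/9)(0/8) = 0.
Weighting by the prior gives 4/11 · 1/7 = 4/77, 4/11 · 1/10 = 2/55, 3/11 · 0 = 0; these sum to 34/385.
Dividing through by the total gives posterior P(bag A | data) = 10/17, P(bag B | data) = 7/17, P(bag C | data) = 0.
The predictive probability is P(white next | data) = (1/5)(10/17) + (1/3)(7/17) = 13/51.

0.255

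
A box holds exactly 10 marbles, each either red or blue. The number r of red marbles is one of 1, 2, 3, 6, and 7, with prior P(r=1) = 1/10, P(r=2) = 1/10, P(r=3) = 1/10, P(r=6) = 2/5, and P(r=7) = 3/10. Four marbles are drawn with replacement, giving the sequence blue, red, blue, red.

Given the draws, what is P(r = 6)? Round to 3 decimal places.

0.523

Under each hypothesis, the probability of the observed sequence is: P(data | r = 1) = (9/10)(1/10)(9/10)(1/10) = 0.0081; P(data | r = 2) = (8/10)(2/10)(8/10)(2/10) = 0.0256; P(data | r = 3) = (7/10)(3/10)(7/10)(3/10) = 0.0441; P(data | r = 6) = (4/10)(6/10)(4/10)(6/10) = 0.0576; P(data | r = 7) = (3/10)(7/10)(3/10)(7/10) = 0.0441.
The prior-weighted likelihoods are 1/10 · 0.0081 = 0.00081, 1/10 · 0.0256 = 0.00256, 1/10 · 0.0441 = 0.00441, 2/5 · 0.0576 = 0.02304, 3/10 · 0.0441 = 0.01323; with total 0.04405.
Hence P(r = 6 | data) = (0.02304) / (0.04405) = 0.52304.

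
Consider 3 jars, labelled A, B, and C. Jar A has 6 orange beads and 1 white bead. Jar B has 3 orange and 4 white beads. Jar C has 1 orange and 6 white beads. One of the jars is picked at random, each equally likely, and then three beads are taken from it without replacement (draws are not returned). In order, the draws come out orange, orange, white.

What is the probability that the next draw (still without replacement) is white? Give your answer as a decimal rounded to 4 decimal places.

0.3333

The likelihood of the observed sequence under each hypothesis: P(data | jar A) = (6/7)(5/6)(1/5) = 1/7; P(data | jar B) = (3/7)(2/6)(4/5) = 4/35; P(data | jar C) = (1/7)(0/6) = 0.
Weighting by the prior gives 1/3 · 1/7 = 1/21, 1/3 · 4/35 = 4/105, 1/3 · 0 = 0; these sum to 3/35.
Dividing through by the total gives posterior P(jar A | data) = 5/9, P(jar B | data) = 4/9, P(jar C | data) = 0.
The predictive probability is P(white next | data) = (0)(5/9) + (3/4)(4/9) = 1/3.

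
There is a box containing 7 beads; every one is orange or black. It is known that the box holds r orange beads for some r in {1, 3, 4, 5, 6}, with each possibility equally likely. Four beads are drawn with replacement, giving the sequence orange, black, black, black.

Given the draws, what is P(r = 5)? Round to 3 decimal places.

0.071

Compute the likelihood of the observed sequence for each case: P(data | r = 1) = (1/7)(6/7)(6/7)(6/7) = 0.089963; P(data | r = 3) = (3/7)(4/7)(4/7)(4/7) = 0.079967; P(data | r = 4) = (4/7)(3/7)(3/7)(3/7) = 0.044981; P(data | r = 5) = (5/7)(2/7)(2/7)(2/7) = 0.01666; P(data | r = 6) = (6/7)(1/7)(1/7)(1/7) = 0.002499.
Multiplying each by its prior: 1/5 · 0.089963 = 0.017993, 1/5 · 0.079967 = 0.015993, 1/5 · 0.044981 = 0.0089963, 1/5 · 0.01666 = 0.0033319, 1/5 · 0.002499 = 0.00049979; these sum to 0.046814.
Therefore the posterior P(r = 5 | data) = (0.0033319) / (0.046814) = 0.071174.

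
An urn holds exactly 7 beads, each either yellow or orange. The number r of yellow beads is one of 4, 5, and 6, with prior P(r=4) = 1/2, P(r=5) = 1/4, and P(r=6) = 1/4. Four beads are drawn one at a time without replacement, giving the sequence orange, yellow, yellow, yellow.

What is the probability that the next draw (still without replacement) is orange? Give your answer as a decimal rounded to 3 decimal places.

Compute the likelihood of the observed sequence for each case: P(data | r = 4) = (3/7)(4/6)(3/5)(2/4) = 3/35; P(data | r = 5) = (2/7)(5/6)(4/5)(3/4) = 1/7; P(data | r = 6) = (1/7)(6/6)(5/5)(4/4) = 1/7.
The prior-weighted likelihoods are 1/2 · 3/35 = 3/70, 1/4 · 1/7 = 1/28, 1/4 · 1/7 = 1/28; with total 4/35.
Dividing through by the total gives posterior P(r = 4 | data) = 3/8, P(r = 5 | data) = 5/16, P(r = 6 | data) = 5/16.
The predictive probability is P(orange next | data) = (2/3)(3/8) + (1/3)(5/16) + (0)(5/16) = 17/48.

0.354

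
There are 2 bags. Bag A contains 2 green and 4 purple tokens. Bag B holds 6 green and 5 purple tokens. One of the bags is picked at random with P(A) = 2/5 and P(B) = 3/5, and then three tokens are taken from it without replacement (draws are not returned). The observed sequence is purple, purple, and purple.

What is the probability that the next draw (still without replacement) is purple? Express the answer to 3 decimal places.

0.307

Under each hypothesis, the probability of the observed sequence is: P(data | bag A) = (4/6)(3/5)(2/4) = 1/5; P(data | bag B) = (5/11)(4/10)(3/9) = 2/33.
Multiplying each by its prior: 2/5 · 1/5 = 2/25, 3/5 · 2/33 = 2/55; summing to 32/275.
The posterior is then P(bag A | data) = 11/16, P(bag B | data) = 5/16.
The predictive probability is P(purple next | data) = (1/3)(11/16) + (1/4)(5/16) = 59/192.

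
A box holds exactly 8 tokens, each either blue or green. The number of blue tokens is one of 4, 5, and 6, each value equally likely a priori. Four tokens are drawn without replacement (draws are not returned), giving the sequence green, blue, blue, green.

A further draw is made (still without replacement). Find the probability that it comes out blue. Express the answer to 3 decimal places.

Compute the likelihood of the observed sequence for each case: P(data | r = 4) = (4/8)(4/7)(3/6)(3/5) = 3/35; P(data | r = 5) = (3/8)(5/7)(4/6)(2/5) = 1/14; P(data | r = 6) = (2/8)(6/7)(5/6)(1/5) = 1/28.
The prior-weighted likelihoods are 1/3 · 3/35 = 1/35, 1/3 · 1/14 = 1/42, 1/3 · 1/28 = 1/84; with total 9/140.
Dividing through by the total gives posterior P(r = 4 | data) = 4/9, P(r = 5 | data) = 10/27, P(r = 6 | data) = 5/27.
The predictive probability is P(blue next | data) = (1/2)(4/9) + (3/4)(10/27) + (1)(5/27) = 37/54.

0.685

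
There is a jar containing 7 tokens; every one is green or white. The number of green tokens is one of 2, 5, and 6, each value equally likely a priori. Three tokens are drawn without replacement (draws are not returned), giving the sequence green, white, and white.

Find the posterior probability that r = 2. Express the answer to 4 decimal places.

The likelihood of the observed sequence under each hypothesis: P(data | r = 2) = (2/7)(5/6)(4/5) = 4/21; P(data | r = 5) = (5/7)(2/6)(1/5) = 1/21; P(data | r = 6) = (6/7)(1/6)(0/5) = 0.
Multiplying each by its prior: 1/3 · 4/21 = 4/63, 1/3 · 1/21 = 1/63, 1/3 · 0 = 0; with total 5/63.
So P(r = 2 | data) = (4/63) / (5/63) = 4/5.

0.8000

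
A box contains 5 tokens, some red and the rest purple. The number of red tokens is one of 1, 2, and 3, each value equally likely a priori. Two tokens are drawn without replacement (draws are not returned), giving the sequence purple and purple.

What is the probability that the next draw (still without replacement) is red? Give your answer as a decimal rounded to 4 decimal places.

0.5000

For each hypothesis, P(data | H) works out to: P(data | r = 1) = (4/5)(3/4) = 3/5; P(data | r = 2) = (3/5)(2/4) = 3/10; P(data | r = 3) = (2/5)(1/4) = 1/10.
Weighting by the prior gives 1/3 · 3/5 = 1/5, 1/3 · 3/10 = 1/10, 1/3 · 1/10 = 1/30; these sum to 1/3.
Dividing through by the total gives posterior P(r = 1 | data) = 3/5, P(r = 2 | data) = 3/10, P(r = 3 | data) = 1/10.
So P(red next | data) = Σ P(red next | H) P(H | data) = (1/3)(3/5) + (2/3)(3/10) + (1)(1/10) = 1/2.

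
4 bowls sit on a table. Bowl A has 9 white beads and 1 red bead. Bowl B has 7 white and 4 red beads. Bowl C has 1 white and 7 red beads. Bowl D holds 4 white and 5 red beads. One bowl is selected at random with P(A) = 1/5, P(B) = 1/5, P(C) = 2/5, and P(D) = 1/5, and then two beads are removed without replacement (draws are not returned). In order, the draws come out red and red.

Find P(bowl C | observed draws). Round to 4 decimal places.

0.7950

For each hypothesis, P(data | H) works out to: P(data | bowl A) = (1/10)(0/9) = 0; P(data | bowl B) = (4/11)(3/10) = 0.10909; P(data | bowl C) = (7/8)(6/7) = 0.75; P(data | bowl D) = (5/9)(4/8) = 0.27778.
Weighting by the prior gives 1/5 · 0 = 0, 1/5 · 0.10909 = 0.021818, 2/5 · 0.75 = 0.3, 1/5 · 0.27778 = 0.055556; these sum to 0.37737.
By Bayes' rule, P(bowl C | data) = (0.3) / (0.37737) = 0.79497.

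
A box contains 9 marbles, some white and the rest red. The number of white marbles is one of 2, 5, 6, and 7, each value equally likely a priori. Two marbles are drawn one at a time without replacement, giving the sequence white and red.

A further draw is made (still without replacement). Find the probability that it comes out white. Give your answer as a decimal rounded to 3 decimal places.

For each hypothesis, P(data | H) works out to: P(data | r = 2) = (2/9)(7/8) = 7/36; P(data | r = 5) = (5/9)(4/8) = 5/18; P(data | r = 6) = (6/9)(3/8) = 1/4; P(data | r = 7) = (7/9)(2/8) = 7/36.
Multiplying each by its prior: 1/4 · 7/36 = 7/144, 1/4 · 5/18 = 5/72, 1/4 · 1/4 = 1/16, 1/4 · 7/36 = 7/144; summing to 11/48.
Normalising, the posterior is P(r = 2 | data) = 7/33, P(r = 5 | data) = 10/33, P(r = 6 | data) = 3/11, P(r = 7 | data) = 7/33.
So P(white next | data) = Σ P(white next | H) P(H | data) = (1/7)(7/33) + (4/7)(10/33) + (5/7)(3/11) + (6/7)(7/33) = 134/231.

0.580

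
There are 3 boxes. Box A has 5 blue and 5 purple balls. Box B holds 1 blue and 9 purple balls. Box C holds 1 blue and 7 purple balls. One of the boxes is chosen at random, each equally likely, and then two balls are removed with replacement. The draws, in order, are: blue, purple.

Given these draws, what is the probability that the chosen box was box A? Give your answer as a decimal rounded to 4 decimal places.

Compute the likelihood of the observed sequence for each case: P(data | box A) = (5/10)(5/10) = 0.25; P(data | box B) = (1/10)(9/10) = 0.09; P(data | box C) = (1/8)(7/8) = 0.10938.
Multiplying each by its prior: 1/3 · 0.25 = 0.083333, 1/3 · 0.09 = 0.03, 1/3 · 0.10938 = 0.036458; with total 0.14979.
By Bayes' rule, P(box A | data) = (0.083333) / (0.14979) = 0.55633.

0.5563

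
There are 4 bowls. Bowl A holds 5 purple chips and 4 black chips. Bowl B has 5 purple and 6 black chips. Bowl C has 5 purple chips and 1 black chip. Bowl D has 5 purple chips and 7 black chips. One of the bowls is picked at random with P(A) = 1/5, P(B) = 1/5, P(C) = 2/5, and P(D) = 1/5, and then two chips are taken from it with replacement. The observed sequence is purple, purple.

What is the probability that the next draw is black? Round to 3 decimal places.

0.280

The likelihood of the observed sequence under each hypothesis: P(data | bowl A) = (5/9)(5/9) = 0.30864; P(data | bowl B) = (5/11)(5/11) = 0.20661; P(data | bowl C) = (5/6)(5/6) = 0.69444; P(data | bowl D) = (5/12)(5/12) = 0.17361.
Weighting by the prior gives 1/5 · 0.30864 = 0.061728, 1/5 · 0.20661 = 0.041322, 2/5 · 0.69444 = 0.27778, 1/5 · 0.17361 = 0.034722; summing to 0.41555.
Dividing through by the total gives posterior P(bowl A | data) = 0.14855, P(bowl B | data) = 0.09944, P(bowl C | data) = 0.66846, P(bowl D | data) = 0.083557.
So P(black next | data) = Σ P(black next | H) P(H | data) = (4/9)(0.14855) + (6/11)(0.09944) + (1/6)(0.66846) + (7/12)(0.083557) = 0.28041.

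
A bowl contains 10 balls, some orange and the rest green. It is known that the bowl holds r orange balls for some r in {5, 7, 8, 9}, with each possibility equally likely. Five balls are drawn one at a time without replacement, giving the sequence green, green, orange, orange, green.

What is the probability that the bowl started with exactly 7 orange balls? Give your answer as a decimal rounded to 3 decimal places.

0.174

Compute the likelihood of the observed sequence for each case: P(data | r = 5) = (5/10)(4/9)(5/8)(4/7)(3/6) = 0.039683; P(data | r = 7) = (3/10)(2/9)(7/8)(6/7)(1/6) = 0.0083333; P(data | r = 8) = (2/10)(1/9)(8/8)(7/7)(0/6) = 0; P(data | r = 9) = (1/10)(0/9) = 0.
Weighting by the prior gives 1/4 · 0.039683 = 0.0099206, 1/4 · 0.0083333 = 0.0020833, 1/4 · 0 = 0, 1/4 · 0 = 0; with total 0.012004.
By Bayes' rule, P(r = 7 | data) = (0.0020833) / (0.012004) = 0.17355.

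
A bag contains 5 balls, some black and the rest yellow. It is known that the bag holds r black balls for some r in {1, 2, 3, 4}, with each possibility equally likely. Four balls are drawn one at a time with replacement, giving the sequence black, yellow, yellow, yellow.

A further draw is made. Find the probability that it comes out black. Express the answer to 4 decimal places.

0.3562

For each hypothesis, P(data | H) works out to: P(data | r = 1) = (1/5)(4/5)(4/5)(4/5) = 0.1024; P(data | r = 2) = (2/5)(3/5)(3/5)(3/5) = 0.0864; P(data | r = 3) = (3/5)(2/5)(2/5)(2/5) = 0.0384; P(data | r = 4) = (4/5)(1/5)(1/5)(1/5) = 0.0064.
Multiplying each by its prior: 1/4 · 0.1024 = 0.0256, 1/4 · 0.0864 = 0.0216, 1/4 · 0.0384 = 0.0096, 1/4 · 0.0064 = 0.0016; with total 0.0584.
Normalising, the posterior is P(r = 1 | data) = 0.43836, P(r = 2 | data) = 0.36986, P(r = 3 | data) = 0.16438, P(r = 4 | data) = 0.027397.
Averaging over the posterior, P(black next | data) = (1/5)(0.43836) + (2/5)(0.36986) + (3/5)(0.16438) + (4/5)(0.027397) = 0.35616.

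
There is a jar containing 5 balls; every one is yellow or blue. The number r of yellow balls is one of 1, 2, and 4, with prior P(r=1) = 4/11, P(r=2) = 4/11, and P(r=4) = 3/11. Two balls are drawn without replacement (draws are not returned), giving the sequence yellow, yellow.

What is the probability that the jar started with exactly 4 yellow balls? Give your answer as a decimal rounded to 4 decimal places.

0.8182

The likelihood of the observed sequence under each hypothesis: P(data | r = 1) = (1/5)(0/4) = 0; P(data | r = 2) = (2/5)(1/4) = 1/10; P(data | r = 4) = (4/5)(3/4) = 3/5.
The prior-weighted likelihoods are 4/11 · 0 = 0, 4/11 · 1/10 = 2/55, 3/11 · 3/5 = 9/55; summing to 1/5.
Hence P(r = 4 | data) = (9/55) / (1/5) = 9/11.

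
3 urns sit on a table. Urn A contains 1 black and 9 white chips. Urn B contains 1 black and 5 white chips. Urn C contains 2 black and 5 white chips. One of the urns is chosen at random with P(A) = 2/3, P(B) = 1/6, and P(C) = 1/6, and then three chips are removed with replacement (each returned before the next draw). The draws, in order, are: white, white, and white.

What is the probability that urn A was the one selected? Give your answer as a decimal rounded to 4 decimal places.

0.7556

For each hypothesis, P(data | H) works out to: P(data | urn A) = (9/10)(9/10)(9/10) = 0.729; P(data | urn B) = (5/6)(5/6)(5/6) = 0.5787; P(data | urn C) = (5/7)(5/7)(5/7) = 0.36443.
Multiplying each by its prior: 2/3 · 0.729 = 0.486, 1/6 · 0.5787 = 0.096451, 1/6 · 0.36443 = 0.060739; these sum to 0.64319.
Therefore the posterior P(urn A | data) = (0.486) / (0.64319) = 0.75561.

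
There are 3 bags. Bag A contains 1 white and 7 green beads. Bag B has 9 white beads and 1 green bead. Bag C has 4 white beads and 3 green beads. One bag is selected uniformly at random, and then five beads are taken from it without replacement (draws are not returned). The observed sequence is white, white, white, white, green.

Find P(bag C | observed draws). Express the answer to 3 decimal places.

0.222

The likelihood of the observed sequence under each hypothesis: P(data | bag A) = (1/8)(0/7) = 0; P(data | bag B) = (9/10)(8/9)(7/8)(6/7)(1/6) = 1/10; P(data | bag C) = (4/7)(3/6)(2/5)(1/4)(3/3) = 1/35.
Multiplying each by its prior: 1/3 · 0 = 0, 1/3 · 1/10 = 1/30, 1/3 · 1/35 = 1/105; summing to 3/70.
By Bayes' rule, P(bag C | data) = (1/105) / (3/70) = 2/9.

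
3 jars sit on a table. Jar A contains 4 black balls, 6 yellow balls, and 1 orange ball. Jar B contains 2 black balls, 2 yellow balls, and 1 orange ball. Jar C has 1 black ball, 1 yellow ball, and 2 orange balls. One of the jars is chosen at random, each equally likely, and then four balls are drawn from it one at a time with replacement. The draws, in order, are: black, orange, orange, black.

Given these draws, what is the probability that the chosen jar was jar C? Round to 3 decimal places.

0.676

Compute the likelihood of the observed sequence for each case: P(data | jar A) = (4/11)(1/11)(1/11)(4/11) = 0.0010928; P(data | jar B) = (2/5)(1/5)(1/5)(2/5) = 0.0064; P(data | jar C) = (1/4)(2/4)(2/4)(1/4) = 0.015625.
Multiplying each by its prior: 1/3 · 0.0010928 = 0.00036427, 1/3 · 0.0064 = 0.0021333, 1/3 · 0.015625 = 0.0052083; these sum to 0.0077059.
So P(jar C | data) = (0.0052083) / (0.0077059) = 0.67589.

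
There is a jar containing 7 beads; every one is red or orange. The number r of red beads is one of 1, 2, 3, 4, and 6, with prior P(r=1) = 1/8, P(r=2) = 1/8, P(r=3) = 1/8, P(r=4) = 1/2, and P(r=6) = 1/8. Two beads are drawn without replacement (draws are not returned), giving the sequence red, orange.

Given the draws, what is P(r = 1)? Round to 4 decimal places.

For each hypothesis, P(data | H) works out to: P(data | r = 1) = (1/7)(6/6) = 1/7; P(data | r = 2) = (2/7)(5/6) = 5/21; P(data | r = 3) = (3/7)(4/6) = 2/7; P(data | r = 4) = (4/7)(3/6) = 2/7; P(data | r = 6) = (6/7)(1/6) = 1/7.
The prior-weighted likelihoods are 1/8 · 1/7 = 1/56, 1/8 · 5/21 = 5/168, 1/8 · 2/7 = 1/28, 1/2 · 2/7 = 1/7, 1/8 · 1/7 = 1/56; summing to 41/168.
So P(r = 1 | data) = (1/56) / (41/168) = 3/41.

0.0732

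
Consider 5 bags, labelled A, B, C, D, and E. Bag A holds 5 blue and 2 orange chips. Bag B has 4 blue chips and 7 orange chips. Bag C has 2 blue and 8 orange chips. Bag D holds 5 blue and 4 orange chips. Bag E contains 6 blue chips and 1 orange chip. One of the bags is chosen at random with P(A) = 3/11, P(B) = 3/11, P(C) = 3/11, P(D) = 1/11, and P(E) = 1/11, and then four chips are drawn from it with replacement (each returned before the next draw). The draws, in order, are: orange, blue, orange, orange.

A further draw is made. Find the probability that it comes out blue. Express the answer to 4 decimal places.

Under each hypothesis, the probability of the observed sequence is: P(data | bag A) = (2/7)(5/7)(2/7)(2/7) = 0.01666; P(data | bag B) = (7/11)(4/11)(7/11)(7/11) = 0.093709; P(data | bag C) = (8/10)(2/10)(8/10)(8/10) = 0.1024; P(data | bag D) = (4/9)(5/9)(4/9)(4/9) = 0.048773; P(data | bag E) = (1/7)(6/7)(1/7)(1/7) = 0.002499.
The prior-weighted likelihoods are 3/11 · 0.01666 = 0.0045436, 3/11 · 0.093709 = 0.025557, 3/11 · 0.1024 = 0.027927, 1/11 · 0.048773 = 0.0044339, 1/11 · 0.002499 = 0.00022718; summing to 0.062689.
Dividing through by the total gives posterior P(bag A | data) = 0.072478, P(bag B | data) = 0.40768, P(bag C | data) = 0.44549, P(bag D | data) = 0.070729, P(bag E | data) = 0.0036239.
The predictive probability is P(blue next | data) = (5/7)(0.072478) + (4/11)(0.40768) + (1/5)(0.44549) + (5/9)(0.070729) + (6/7)(0.0036239) = 0.33152.

0.3315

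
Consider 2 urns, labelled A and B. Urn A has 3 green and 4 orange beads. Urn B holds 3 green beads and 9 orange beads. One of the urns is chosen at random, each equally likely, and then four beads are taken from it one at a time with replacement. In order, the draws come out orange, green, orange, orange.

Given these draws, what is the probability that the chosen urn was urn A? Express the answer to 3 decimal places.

0.431

For each hypothesis, P(data | H) works out to: P(data | urn A) = (4/7)(3/7)(4/7)(4/7) = 0.079967; P(data | urn B) = (9/12)(3/12)(9/12)(9/12) = 0.10547.
Weighting by the prior gives 1/2 · 0.079967 = 0.039983, 1/2 · 0.10547 = 0.052734; with total 0.092718.
By Bayes' rule, P(urn A | data) = (0.039983) / (0.092718) = 0.43124.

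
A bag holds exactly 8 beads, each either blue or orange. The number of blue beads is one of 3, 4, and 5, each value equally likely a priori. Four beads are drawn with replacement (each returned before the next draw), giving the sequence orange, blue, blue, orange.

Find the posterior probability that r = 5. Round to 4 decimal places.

0.3187

The likelihood of the observed sequence under each hypothesis: P(data | r = 3) = (5/8)(3/8)(3/8)(5/8) = 0.054932; P(data | r = 4) = (4/8)(4/8)(4/8)(4/8) = 0.0625; P(data | r = 5) = (3/8)(5/8)(5/8)(3/8) = 0.054932.
Weighting by the prior gives 1/3 · 0.054932 = 0.018311, 1/3 · 0.0625 = 0.020833, 1/3 · 0.054932 = 0.018311; summing to 0.057454.
So P(r = 5 | data) = (0.018311) / (0.057454) = 0.3187.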